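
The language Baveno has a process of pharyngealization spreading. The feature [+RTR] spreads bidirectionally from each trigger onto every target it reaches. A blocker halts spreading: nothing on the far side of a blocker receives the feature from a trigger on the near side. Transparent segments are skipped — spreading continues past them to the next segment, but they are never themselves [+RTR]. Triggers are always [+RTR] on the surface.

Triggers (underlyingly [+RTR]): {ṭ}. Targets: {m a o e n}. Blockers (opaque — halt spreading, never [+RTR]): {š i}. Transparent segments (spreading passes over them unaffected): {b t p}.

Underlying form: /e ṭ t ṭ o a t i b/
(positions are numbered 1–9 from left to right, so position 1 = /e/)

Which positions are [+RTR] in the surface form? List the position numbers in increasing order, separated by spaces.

1 2 4 5 6

From /ṭ/ at 2 rightward: 3 /t/ transparent; 4 /ṭ/ is itself a trigger — this domain ends here.
From /ṭ/ at 2 leftward: 1 /e/ → [+RTR]; word edge.
From /ṭ/ at 4 rightward: 5 /o/ → [+RTR]; 6 /a/ → [+RTR]; 7 /t/ transparent; 8 /i/ blocks.
From /ṭ/ at 4 leftward: 3 /t/ transparent; 2 /ṭ/ is itself a trigger — this domain ends here.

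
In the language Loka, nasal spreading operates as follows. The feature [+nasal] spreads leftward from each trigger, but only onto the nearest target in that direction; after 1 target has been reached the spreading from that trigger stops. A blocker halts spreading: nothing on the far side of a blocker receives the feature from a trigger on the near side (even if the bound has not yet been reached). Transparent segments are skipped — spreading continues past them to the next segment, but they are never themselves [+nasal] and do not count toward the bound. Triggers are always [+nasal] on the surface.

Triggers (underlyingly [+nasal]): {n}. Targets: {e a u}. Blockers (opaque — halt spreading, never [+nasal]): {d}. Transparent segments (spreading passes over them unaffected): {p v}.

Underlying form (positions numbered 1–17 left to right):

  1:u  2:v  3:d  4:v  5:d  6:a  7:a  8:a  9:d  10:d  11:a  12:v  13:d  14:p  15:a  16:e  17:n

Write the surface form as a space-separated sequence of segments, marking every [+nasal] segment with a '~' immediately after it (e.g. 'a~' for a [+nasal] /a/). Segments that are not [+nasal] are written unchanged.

From /n/ at 17 leftward: 16 /e/ → [+nasal]; bound reached.
Targets with no active source: positions 1 6 7 8 11 15 stay [-nasal].
[+nasal] positions on the surface: 16 17.

u v d v d a a a d d a v d p a e~ n~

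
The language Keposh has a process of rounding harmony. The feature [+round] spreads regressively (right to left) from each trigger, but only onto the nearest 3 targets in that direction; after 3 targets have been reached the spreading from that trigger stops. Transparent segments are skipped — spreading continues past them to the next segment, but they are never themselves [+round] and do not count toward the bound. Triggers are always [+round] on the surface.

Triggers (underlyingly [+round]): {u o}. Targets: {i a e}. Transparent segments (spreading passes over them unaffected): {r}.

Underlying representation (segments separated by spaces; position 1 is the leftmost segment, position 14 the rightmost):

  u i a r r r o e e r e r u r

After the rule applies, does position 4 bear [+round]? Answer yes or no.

From /u/ at 1 leftward: word edge.
From /o/ at 7 leftward: 6 /r/ transparent; 5 /r/ transparent; 4 /r/ transparent; 3 /a/ → [+round]; 2 /i/ → [+round]; 1 /u/ is itself a trigger — this domain ends here.
From /u/ at 13 leftward: 12 /r/ transparent; 11 /e/ → [+round]; 10 /r/ transparent; 9 /e/ → [+round]; 8 /e/ → [+round]; bound reached.
[+round] positions on the surface: 1 2 3 7 8 9 11 13.

no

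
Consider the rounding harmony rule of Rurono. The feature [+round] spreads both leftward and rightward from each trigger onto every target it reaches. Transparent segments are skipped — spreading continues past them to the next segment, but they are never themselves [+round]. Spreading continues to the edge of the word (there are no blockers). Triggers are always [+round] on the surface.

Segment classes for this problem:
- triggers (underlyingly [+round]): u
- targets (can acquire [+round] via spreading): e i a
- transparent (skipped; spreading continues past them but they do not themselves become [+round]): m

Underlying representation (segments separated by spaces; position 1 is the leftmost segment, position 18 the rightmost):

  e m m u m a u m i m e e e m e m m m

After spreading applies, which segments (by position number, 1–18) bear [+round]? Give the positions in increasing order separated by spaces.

From /u/ at 4 rightward: 5 /m/ transparent; 6 /a/ → [+round]; 7 /u/ is itself a trigger — this domain ends here.
From /u/ at 4 leftward: 3 /m/ transparent; 2 /m/ transparent; 1 /e/ → [+round]; word edge.
From /u/ at 7 rightward: 8 /m/ transparent; 9 /i/ → [+round]; 10 /m/ transparent; 11 /e/ → [+round]; 12 /e/ → [+round]; 13 /e/ → [+round]; 14 /m/ transparent; 15 /e/ → [+round]; 16 /m/ transparent; 17 /m/ transparent; 18 /m/ transparent; word edge.
From /u/ at 7 leftward: 6 /a/ → [+round]; 5 /m/ transparent; 4 /u/ is itself a trigger — this domain ends here.

1 4 6 7 9 11 12 13 15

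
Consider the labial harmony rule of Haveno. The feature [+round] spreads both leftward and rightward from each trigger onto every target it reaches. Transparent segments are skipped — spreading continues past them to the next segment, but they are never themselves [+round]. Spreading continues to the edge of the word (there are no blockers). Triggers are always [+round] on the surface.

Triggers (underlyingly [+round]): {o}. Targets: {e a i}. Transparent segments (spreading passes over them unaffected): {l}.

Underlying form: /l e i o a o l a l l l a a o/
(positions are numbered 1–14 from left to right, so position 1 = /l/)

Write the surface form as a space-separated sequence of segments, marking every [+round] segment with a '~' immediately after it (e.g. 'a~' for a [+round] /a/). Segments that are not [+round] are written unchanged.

l e~ i~ o~ a~ o~ l a~ l l l a~ a~ o~

From /o/ at 4 rightward: 5 /a/ → [+round]; 6 /o/ is itself a trigger — this domain ends here.
From /o/ at 4 leftward: 3 /i/ → [+round]; 2 /e/ → [+round]; 1 /l/ transparent; word edge.
From /o/ at 6 rightward: 7 /l/ transparent; 8 /a/ → [+round]; 9 /l/ transparent; 10 /l/ transparent; 11 /l/ transparent; 12 /a/ → [+round]; 13 /a/ → [+round]; 14 /o/ is itself a trigger — this domain ends here.
From /o/ at 6 leftward: 5 /a/ → [+round]; 4 /o/ is itself a trigger — this domain ends here.
From /o/ at 14 rightward: word edge.
From /o/ at 14 leftward: 13 /a/ → [+round]; 12 /a/ → [+round]; 11 /l/ transparent; 10 /l/ transparent; 9 /l/ transparent; 8 /a/ → [+round]; 7 /l/ transparent; 6 /o/ is itself a trigger — this domain ends here.
[+round] positions on the surface: 2 3 4 5 6 8 12 13 14.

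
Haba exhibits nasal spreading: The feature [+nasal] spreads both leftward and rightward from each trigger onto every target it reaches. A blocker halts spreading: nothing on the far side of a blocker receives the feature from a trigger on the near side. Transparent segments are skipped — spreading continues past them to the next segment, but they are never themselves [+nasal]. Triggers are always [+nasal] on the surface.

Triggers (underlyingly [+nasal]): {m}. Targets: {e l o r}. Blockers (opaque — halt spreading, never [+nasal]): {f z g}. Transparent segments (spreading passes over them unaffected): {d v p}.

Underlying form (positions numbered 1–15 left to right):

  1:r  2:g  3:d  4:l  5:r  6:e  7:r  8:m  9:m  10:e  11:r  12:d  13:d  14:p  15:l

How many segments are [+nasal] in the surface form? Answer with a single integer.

9

From /m/ at 8 rightward: 9 /m/ is itself a trigger — this domain ends here.
From /m/ at 8 leftward: 7 /r/ → [+nasal]; 6 /e/ → [+nasal]; 5 /r/ → [+nasal]; 4 /l/ → [+nasal]; 3 /d/ transparent; 2 /g/ blocks.
From /m/ at 9 rightward: 10 /e/ → [+nasal]; 11 /r/ → [+nasal]; 12 /d/ transparent; 13 /d/ transparent; 14 /p/ transparent; 15 /l/ → [+nasal]; word edge.
From /m/ at 9 leftward: 8 /m/ is itself a trigger — this domain ends here.
Target with no active source: position 1 stays [-nasal].
[+nasal] positions on the surface: 4 5 6 7 8 9 10 11 15.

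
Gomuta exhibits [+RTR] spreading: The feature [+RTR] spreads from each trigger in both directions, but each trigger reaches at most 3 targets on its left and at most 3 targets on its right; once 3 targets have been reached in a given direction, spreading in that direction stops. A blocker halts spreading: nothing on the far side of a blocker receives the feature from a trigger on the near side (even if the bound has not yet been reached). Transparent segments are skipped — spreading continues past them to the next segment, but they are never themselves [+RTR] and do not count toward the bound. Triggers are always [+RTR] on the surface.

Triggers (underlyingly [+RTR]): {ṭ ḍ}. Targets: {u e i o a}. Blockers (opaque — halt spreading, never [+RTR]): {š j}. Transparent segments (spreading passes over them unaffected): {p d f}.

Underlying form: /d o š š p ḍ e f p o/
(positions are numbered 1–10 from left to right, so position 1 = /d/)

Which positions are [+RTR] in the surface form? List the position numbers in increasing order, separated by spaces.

6 7 10

From /ḍ/ at 6 rightward: 7 /e/ → [+RTR]; 8 /f/ transparent; 9 /p/ transparent; 10 /o/ → [+RTR]; word edge.
From /ḍ/ at 6 leftward: 5 /p/ transparent; 4 /š/ blocks.
Target with no active source: position 2 stays [-emphatic].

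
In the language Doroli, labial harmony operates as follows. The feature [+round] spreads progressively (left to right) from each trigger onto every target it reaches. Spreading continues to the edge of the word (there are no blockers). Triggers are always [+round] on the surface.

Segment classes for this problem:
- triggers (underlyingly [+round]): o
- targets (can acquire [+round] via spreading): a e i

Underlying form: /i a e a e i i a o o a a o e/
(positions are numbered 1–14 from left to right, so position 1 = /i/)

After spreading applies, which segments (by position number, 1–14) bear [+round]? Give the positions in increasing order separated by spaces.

9 10 11 12 13 14

From /o/ at 9 rightward: 10 /o/ is itself a trigger — this domain ends here.
From /o/ at 10 rightward: 11 /a/ → [+round]; 12 /a/ → [+round]; 13 /o/ is itself a trigger — this domain ends here.
From /o/ at 13 rightward: 14 /e/ → [+round]; word edge.
Targets with no active source: positions 1 2 3 4 5 6 7 8 stay [-round].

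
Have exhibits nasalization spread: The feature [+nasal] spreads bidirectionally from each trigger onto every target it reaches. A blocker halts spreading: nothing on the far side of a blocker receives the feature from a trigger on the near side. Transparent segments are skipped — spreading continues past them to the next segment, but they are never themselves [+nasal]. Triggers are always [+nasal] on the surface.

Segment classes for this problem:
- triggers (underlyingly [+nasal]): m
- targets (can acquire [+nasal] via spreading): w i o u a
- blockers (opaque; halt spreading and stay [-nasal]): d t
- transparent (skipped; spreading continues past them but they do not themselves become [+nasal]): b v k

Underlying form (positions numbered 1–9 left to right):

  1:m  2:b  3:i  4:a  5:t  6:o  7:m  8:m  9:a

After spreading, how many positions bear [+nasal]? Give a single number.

7

From /m/ at 1 rightward: 2 /b/ transparent; 3 /i/ → [+nasal]; 4 /a/ → [+nasal]; 5 /t/ blocks.
From /m/ at 1 leftward: word edge.
From /m/ at 7 rightward: 8 /m/ is itself a trigger — this domain ends here.
From /m/ at 7 leftward: 6 /o/ → [+nasal]; 5 /t/ blocks.
From /m/ at 8 rightward: 9 /a/ → [+nasal]; word edge.
From /m/ at 8 leftward: 7 /m/ is itself a trigger — this domain ends here.
[+nasal] positions on the surface: 1 3 4 6 7 8 9.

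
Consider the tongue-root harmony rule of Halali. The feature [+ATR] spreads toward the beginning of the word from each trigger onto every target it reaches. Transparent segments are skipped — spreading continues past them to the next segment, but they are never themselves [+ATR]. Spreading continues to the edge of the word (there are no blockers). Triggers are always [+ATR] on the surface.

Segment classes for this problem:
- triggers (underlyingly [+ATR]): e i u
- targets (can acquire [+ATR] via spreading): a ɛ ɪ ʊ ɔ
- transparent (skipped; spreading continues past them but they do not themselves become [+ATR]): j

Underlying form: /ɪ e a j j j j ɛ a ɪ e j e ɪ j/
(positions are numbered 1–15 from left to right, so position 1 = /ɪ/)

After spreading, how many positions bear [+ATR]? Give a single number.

8

From /e/ at 2 leftward: 1 /ɪ/ → [+ATR]; word edge.
From /e/ at 11 leftward: 10 /ɪ/ → [+ATR]; 9 /a/ → [+ATR]; 8 /ɛ/ → [+ATR]; 7 /j/ transparent; 6 /j/ transparent; 5 /j/ transparent; 4 /j/ transparent; 3 /a/ → [+ATR]; 2 /e/ is itself a trigger — this domain ends here.
From /e/ at 13 leftward: 12 /j/ transparent; 11 /e/ is itself a trigger — this domain ends here.
Target with no active source: position 14 stays [-ATR].
[+ATR] positions on the surface: 1 2 3 8 9 10 11 13.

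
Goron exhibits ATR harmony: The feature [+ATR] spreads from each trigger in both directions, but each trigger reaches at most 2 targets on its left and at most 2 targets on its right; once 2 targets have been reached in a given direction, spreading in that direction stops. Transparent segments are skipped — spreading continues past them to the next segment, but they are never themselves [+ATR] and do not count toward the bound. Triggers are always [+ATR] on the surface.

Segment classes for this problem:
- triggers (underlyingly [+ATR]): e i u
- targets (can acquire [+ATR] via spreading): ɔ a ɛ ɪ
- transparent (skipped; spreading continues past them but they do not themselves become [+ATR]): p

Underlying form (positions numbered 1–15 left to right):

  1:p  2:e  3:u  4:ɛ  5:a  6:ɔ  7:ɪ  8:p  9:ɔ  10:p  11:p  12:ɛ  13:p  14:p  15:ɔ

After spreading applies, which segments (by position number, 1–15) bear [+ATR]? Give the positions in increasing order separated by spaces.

2 3 4 5

From /e/ at 2 rightward: 3 /u/ is itself a trigger — this domain ends here.
From /e/ at 2 leftward: 1 /p/ transparent; word edge.
From /u/ at 3 rightward: 4 /ɛ/ → [+ATR]; 5 /a/ → [+ATR]; bound reached.
From /u/ at 3 leftward: 2 /e/ is itself a trigger — this domain ends here.
Targets with no active source: positions 6 7 9 12 15 stay [-ATR].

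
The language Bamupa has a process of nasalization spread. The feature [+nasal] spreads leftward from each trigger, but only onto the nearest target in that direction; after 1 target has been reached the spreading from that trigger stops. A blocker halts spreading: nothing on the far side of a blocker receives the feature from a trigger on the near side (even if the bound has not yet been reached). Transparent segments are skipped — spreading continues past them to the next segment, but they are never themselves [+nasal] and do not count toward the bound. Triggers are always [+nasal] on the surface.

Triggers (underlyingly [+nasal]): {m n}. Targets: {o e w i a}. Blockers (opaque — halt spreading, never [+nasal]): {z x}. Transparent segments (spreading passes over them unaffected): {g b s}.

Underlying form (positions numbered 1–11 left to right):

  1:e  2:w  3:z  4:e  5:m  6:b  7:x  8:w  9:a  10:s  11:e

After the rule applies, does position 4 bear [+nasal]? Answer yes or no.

From /m/ at 5 leftward: 4 /e/ → [+nasal]; bound reached.
Targets with no active source: positions 1 2 8 9 11 stay [-nasal].
[+nasal] positions on the surface: 4 5.

yes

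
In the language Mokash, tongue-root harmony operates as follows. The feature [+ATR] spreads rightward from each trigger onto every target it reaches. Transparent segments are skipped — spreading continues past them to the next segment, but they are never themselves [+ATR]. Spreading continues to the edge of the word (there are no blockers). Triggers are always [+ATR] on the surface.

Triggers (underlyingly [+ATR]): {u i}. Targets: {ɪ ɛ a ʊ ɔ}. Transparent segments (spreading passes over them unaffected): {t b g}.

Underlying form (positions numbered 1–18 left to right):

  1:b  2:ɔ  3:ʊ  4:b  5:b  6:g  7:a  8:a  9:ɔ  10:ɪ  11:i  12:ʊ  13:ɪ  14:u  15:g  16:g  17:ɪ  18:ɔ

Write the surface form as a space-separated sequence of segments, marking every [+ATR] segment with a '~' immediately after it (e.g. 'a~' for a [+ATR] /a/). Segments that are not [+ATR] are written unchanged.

b ɔ ʊ b b g a a ɔ ɪ i~ ʊ~ ɪ~ u~ g g ɪ~ ɔ~

From /i/ at 11 rightward: 12 /ʊ/ → [+ATR]; 13 /ɪ/ → [+ATR]; 14 /u/ is itself a trigger — this domain ends here.
From /u/ at 14 rightward: 15 /g/ transparent; 16 /g/ transparent; 17 /ɪ/ → [+ATR]; 18 /ɔ/ → [+ATR]; word edge.
Targets with no active source: positions 2 3 7 8 9 10 stay [-ATR].
[+ATR] positions on the surface: 11 12 13 14 17 18.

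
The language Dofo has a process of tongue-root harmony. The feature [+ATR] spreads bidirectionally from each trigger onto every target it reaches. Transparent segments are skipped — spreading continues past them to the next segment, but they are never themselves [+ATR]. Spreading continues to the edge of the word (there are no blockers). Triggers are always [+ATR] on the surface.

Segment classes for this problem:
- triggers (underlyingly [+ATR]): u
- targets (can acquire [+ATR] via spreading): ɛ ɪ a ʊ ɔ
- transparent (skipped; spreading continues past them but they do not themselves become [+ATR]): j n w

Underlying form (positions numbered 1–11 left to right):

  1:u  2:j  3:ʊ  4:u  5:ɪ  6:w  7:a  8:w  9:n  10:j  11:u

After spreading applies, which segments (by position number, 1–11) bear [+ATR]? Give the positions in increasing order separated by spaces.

From /u/ at 1 rightward: 2 /j/ transparent; 3 /ʊ/ → [+ATR]; 4 /u/ is itself a trigger — this domain ends here.
From /u/ at 1 leftward: word edge.
From /u/ at 4 rightward: 5 /ɪ/ → [+ATR]; 6 /w/ transparent; 7 /a/ → [+ATR]; 8 /w/ transparent; 9 /n/ transparent; 10 /j/ transparent; 11 /u/ is itself a trigger — this domain ends here.
From /u/ at 4 leftward: 3 /ʊ/ → [+ATR]; 2 /j/ transparent; 1 /u/ is itself a trigger — this domain ends here.
From /u/ at 11 rightward: word edge.
From /u/ at 11 leftward: 10 /j/ transparent; 9 /n/ transparent; 8 /w/ transparent; 7 /a/ → [+ATR]; 6 /w/ transparent; 5 /ɪ/ → [+ATR]; 4 /u/ is itself a trigger — this domain ends here.

1 3 4 5 7 11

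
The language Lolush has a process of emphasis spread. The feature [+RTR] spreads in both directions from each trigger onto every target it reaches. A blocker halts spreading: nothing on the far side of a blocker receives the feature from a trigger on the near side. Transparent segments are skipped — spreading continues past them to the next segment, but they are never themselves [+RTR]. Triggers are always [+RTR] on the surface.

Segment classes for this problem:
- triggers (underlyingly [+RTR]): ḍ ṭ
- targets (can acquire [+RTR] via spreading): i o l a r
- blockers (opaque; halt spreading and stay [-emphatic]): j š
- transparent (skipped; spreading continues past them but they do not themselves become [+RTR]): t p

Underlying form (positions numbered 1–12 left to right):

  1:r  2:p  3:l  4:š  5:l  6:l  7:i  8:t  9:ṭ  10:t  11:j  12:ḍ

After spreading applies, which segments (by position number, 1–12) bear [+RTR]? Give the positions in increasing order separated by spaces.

From /ṭ/ at 9 rightward: 10 /t/ transparent; 11 /j/ blocks.
From /ṭ/ at 9 leftward: 8 /t/ transparent; 7 /i/ → [+RTR]; 6 /l/ → [+RTR]; 5 /l/ → [+RTR]; 4 /š/ blocks.
From /ḍ/ at 12 rightward: word edge.
From /ḍ/ at 12 leftward: 11 /j/ blocks.
Targets with no active source: positions 1 3 stay [-emphatic].

5 6 7 9 12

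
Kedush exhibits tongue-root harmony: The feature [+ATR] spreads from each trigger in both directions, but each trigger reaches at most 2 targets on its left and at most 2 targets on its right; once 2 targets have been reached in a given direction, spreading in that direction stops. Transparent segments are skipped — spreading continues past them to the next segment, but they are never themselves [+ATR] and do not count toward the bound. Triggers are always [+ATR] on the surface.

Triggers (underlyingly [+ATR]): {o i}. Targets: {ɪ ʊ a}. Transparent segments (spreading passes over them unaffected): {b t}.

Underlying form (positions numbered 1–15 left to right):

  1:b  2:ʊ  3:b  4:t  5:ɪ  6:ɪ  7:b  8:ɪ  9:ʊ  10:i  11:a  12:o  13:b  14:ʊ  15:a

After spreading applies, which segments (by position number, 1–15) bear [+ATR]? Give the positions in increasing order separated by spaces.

8 9 10 11 12 14 15

From /i/ at 10 rightward: 11 /a/ → [+ATR]; 12 /o/ is itself a trigger — this domain ends here.
From /i/ at 10 leftward: 9 /ʊ/ → [+ATR]; 8 /ɪ/ → [+ATR]; bound reached.
From /o/ at 12 rightward: 13 /b/ transparent; 14 /ʊ/ → [+ATR]; 15 /a/ → [+ATR]; bound reached.
From /o/ at 12 leftward: 11 /a/ → [+ATR]; 10 /i/ is itself a trigger — this domain ends here.
Targets with no active source: positions 2 5 6 stay [-ATR].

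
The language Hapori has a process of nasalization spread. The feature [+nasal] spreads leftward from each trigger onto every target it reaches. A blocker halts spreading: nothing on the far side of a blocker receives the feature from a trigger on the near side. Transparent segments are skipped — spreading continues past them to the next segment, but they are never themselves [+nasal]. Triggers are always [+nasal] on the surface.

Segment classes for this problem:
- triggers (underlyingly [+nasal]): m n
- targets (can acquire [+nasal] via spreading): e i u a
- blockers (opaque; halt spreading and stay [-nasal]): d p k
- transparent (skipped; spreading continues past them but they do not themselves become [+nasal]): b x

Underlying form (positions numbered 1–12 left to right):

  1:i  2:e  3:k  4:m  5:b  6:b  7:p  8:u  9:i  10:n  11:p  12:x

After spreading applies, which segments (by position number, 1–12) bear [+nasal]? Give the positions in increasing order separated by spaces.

4 8 9 10

From /m/ at 4 leftward: 3 /k/ blocks.
From /n/ at 10 leftward: 9 /i/ → [+nasal]; 8 /u/ → [+nasal]; 7 /p/ blocks.
Targets with no active source: positions 1 2 stay [-nasal].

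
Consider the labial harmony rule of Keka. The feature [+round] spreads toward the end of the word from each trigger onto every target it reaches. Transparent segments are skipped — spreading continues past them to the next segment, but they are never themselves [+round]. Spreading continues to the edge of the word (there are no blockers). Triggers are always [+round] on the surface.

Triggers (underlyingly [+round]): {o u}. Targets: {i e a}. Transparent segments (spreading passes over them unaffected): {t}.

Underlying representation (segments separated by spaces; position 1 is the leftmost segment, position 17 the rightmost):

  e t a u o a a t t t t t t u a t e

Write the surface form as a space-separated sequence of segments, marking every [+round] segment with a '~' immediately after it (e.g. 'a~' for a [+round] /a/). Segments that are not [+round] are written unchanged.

From /u/ at 4 rightward: 5 /o/ is itself a trigger — this domain ends here.
From /o/ at 5 rightward: 6 /a/ → [+round]; 7 /a/ → [+round]; 8 /t/ transparent; 9 /t/ transparent; 10 /t/ transparent; 11 /t/ transparent; 12 /t/ transparent; 13 /t/ transparent; 14 /u/ is itself a trigger — this domain ends here.
From /u/ at 14 rightward: 15 /a/ → [+round]; 16 /t/ transparent; 17 /e/ → [+round]; word edge.
Targets with no active source: positions 1 3 stay [-round].
[+round] positions on the surface: 4 5 6 7 14 15 17.

e t a u~ o~ a~ a~ t t t t t t u~ a~ t e~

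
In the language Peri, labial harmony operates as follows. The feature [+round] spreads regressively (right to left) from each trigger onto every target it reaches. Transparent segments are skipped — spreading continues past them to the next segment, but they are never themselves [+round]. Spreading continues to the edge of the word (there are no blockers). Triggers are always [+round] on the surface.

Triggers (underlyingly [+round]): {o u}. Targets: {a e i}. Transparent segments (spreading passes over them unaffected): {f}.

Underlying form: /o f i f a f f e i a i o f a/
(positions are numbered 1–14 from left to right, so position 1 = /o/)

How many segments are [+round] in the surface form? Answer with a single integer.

8

From /o/ at 1 leftward: word edge.
From /o/ at 12 leftward: 11 /i/ → [+round]; 10 /a/ → [+round]; 9 /i/ → [+round]; 8 /e/ → [+round]; 7 /f/ transparent; 6 /f/ transparent; 5 /a/ → [+round]; 4 /f/ transparent; 3 /i/ → [+round]; 2 /f/ transparent; 1 /o/ is itself a trigger — this domain ends here.
Target with no active source: position 14 stays [-round].
[+round] positions on the surface: 1 3 5 8 9 10 11 12.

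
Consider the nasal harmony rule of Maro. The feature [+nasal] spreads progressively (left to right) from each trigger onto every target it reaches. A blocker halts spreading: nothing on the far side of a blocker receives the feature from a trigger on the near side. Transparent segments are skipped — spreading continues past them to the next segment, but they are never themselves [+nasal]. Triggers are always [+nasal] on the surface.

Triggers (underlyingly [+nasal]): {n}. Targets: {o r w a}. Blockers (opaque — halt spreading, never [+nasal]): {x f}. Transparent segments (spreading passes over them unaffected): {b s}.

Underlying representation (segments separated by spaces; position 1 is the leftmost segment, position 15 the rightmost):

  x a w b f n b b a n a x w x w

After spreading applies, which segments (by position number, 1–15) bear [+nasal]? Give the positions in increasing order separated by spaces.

6 9 10 11

From /n/ at 6 rightward: 7 /b/ transparent; 8 /b/ transparent; 9 /a/ → [+nasal]; 10 /n/ is itself a trigger — this domain ends here.
From /n/ at 10 rightward: 11 /a/ → [+nasal]; 12 /x/ blocks.
Targets with no active source: positions 2 3 13 15 stay [-nasal].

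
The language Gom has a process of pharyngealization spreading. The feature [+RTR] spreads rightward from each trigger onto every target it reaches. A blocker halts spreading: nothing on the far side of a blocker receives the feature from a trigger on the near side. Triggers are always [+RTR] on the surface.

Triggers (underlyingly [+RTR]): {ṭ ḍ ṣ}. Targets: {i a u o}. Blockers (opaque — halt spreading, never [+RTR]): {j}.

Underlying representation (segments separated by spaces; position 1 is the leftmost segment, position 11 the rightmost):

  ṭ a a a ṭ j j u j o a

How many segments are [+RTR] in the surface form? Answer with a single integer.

From /ṭ/ at 1 rightward: 2 /a/ → [+RTR]; 3 /a/ → [+RTR]; 4 /a/ → [+RTR]; 5 /ṭ/ is itself a trigger — this domain ends here.
From /ṭ/ at 5 rightward: 6 /j/ blocks.
Targets with no active source: positions 8 10 11 stay [-emphatic].
[+RTR] positions on the surface: 1 2 3 4 5.

5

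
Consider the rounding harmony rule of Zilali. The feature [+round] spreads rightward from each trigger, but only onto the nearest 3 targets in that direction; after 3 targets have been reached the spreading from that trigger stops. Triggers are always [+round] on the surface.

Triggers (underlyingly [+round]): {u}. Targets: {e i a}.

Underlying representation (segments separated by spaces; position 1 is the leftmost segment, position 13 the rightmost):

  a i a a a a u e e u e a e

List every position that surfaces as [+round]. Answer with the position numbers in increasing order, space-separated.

7 8 9 10 11 12 13

From /u/ at 7 rightward: 8 /e/ → [+round]; 9 /e/ → [+round]; 10 /u/ is itself a trigger — this domain ends here.
From /u/ at 10 rightward: 11 /e/ → [+round]; 12 /a/ → [+round]; 13 /e/ → [+round]; bound reached.
Targets with no active source: positions 1 2 3 4 5 6 stay [-round].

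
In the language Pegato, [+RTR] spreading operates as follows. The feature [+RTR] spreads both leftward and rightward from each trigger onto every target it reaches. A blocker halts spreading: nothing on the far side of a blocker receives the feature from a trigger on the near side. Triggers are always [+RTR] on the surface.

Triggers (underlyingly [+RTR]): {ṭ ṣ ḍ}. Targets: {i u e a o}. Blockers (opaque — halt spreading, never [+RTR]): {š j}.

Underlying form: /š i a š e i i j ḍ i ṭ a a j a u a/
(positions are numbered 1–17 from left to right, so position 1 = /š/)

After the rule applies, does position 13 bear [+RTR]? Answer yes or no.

yes

From /ḍ/ at 9 rightward: 10 /i/ → [+RTR]; 11 /ṭ/ is itself a trigger — this domain ends here.
From /ḍ/ at 9 leftward: 8 /j/ blocks.
From /ṭ/ at 11 rightward: 12 /a/ → [+RTR]; 13 /a/ → [+RTR]; 14 /j/ blocks.
From /ṭ/ at 11 leftward: 10 /i/ → [+RTR]; 9 /ḍ/ is itself a trigger — this domain ends here.
Targets with no active source: positions 2 3 5 6 7 15 16 17 stay [-emphatic].
[+RTR] positions on the surface: 9 10 11 12 13.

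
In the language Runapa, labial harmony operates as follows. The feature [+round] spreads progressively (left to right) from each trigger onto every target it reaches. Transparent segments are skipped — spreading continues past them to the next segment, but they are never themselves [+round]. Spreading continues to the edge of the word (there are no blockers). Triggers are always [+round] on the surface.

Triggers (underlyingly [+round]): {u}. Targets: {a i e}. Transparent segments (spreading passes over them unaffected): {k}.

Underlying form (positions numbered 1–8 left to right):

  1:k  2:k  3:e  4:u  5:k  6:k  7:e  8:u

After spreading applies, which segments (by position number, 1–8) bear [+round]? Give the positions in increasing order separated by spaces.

From /u/ at 4 rightward: 5 /k/ transparent; 6 /k/ transparent; 7 /e/ → [+round]; 8 /u/ is itself a trigger — this domain ends here.
From /u/ at 8 rightward: word edge.
Target with no active source: position 3 stays [-round].

4 7 8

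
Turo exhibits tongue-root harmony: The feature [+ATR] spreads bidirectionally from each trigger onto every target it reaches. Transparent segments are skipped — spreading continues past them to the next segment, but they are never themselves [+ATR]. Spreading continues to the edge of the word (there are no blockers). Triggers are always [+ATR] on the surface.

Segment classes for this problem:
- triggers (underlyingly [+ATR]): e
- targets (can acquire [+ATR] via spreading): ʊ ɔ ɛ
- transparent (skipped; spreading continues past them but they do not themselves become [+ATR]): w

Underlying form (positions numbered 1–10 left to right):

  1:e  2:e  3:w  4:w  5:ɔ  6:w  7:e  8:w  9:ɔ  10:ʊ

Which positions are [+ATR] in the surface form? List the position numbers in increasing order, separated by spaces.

From /e/ at 1 rightward: 2 /e/ is itself a trigger — this domain ends here.
From /e/ at 1 leftward: word edge.
From /e/ at 2 rightward: 3 /w/ transparent; 4 /w/ transparent; 5 /ɔ/ → [+ATR]; 6 /w/ transparent; 7 /e/ is itself a trigger — this domain ends here.
From /e/ at 2 leftward: 1 /e/ is itself a trigger — this domain ends here.
From /e/ at 7 rightward: 8 /w/ transparent; 9 /ɔ/ → [+ATR]; 10 /ʊ/ → [+ATR]; word edge.
From /e/ at 7 leftward: 6 /w/ transparent; 5 /ɔ/ → [+ATR]; 4 /w/ transparent; 3 /w/ transparent; 2 /e/ is itself a trigger — this domain ends here.

1 2 5 7 9 10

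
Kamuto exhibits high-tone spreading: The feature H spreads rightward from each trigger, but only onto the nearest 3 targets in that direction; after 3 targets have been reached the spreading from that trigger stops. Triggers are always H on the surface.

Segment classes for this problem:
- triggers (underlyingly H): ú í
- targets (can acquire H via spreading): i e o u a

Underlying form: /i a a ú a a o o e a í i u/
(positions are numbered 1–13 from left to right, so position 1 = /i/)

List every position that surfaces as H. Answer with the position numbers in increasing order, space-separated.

From /ú/ at 4 rightward: 5 /a/ → H; 6 /a/ → H; 7 /o/ → H; bound reached.
From /í/ at 11 rightward: 12 /i/ → H; 13 /u/ → H; word edge.
Targets with no active source: positions 1 2 3 8 9 10 stay [-high tone].

4 5 6 7 11 12 13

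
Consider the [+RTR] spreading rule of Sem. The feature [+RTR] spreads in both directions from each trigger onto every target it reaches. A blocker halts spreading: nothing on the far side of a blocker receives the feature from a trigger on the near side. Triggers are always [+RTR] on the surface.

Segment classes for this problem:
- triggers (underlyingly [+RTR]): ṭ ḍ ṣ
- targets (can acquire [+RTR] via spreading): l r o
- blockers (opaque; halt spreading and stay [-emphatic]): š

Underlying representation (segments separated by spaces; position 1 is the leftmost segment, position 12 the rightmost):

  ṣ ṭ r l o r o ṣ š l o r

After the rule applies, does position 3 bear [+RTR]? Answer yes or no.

yes

From /ṣ/ at 1 rightward: 2 /ṭ/ is itself a trigger — this domain ends here.
From /ṣ/ at 1 leftward: word edge.
From /ṭ/ at 2 rightward: 3 /r/ → [+RTR]; 4 /l/ → [+RTR]; 5 /o/ → [+RTR]; 6 /r/ → [+RTR]; 7 /o/ → [+RTR]; 8 /ṣ/ is itself a trigger — this domain ends here.
From /ṭ/ at 2 leftward: 1 /ṣ/ is itself a trigger — this domain ends here.
From /ṣ/ at 8 rightward: 9 /š/ blocks.
From /ṣ/ at 8 leftward: 7 /o/ → [+RTR]; 6 /r/ → [+RTR]; 5 /o/ → [+RTR]; 4 /l/ → [+RTR]; 3 /r/ → [+RTR]; 2 /ṭ/ is itself a trigger — this domain ends here.
Targets with no active source: positions 10 11 12 stay [-emphatic].
[+RTR] positions on the surface: 1 2 3 4 5 6 7 8.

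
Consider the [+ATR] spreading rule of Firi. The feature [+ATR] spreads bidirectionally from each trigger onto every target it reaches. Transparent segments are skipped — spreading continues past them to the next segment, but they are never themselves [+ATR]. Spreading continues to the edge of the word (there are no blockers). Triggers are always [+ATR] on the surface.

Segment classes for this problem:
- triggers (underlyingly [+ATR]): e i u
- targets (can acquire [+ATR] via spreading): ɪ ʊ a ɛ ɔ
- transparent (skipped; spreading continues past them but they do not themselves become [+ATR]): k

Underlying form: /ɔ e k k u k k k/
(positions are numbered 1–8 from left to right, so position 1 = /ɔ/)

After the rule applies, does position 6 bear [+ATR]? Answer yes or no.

no

From /e/ at 2 rightward: 3 /k/ transparent; 4 /k/ transparent; 5 /u/ is itself a trigger — this domain ends here.
From /e/ at 2 leftward: 1 /ɔ/ → [+ATR]; word edge.
From /u/ at 5 rightward: 6 /k/ transparent; 7 /k/ transparent; 8 /k/ transparent; word edge.
From /u/ at 5 leftward: 4 /k/ transparent; 3 /k/ transparent; 2 /e/ is itself a trigger — this domain ends here.
[+ATR] positions on the surface: 1 2 5.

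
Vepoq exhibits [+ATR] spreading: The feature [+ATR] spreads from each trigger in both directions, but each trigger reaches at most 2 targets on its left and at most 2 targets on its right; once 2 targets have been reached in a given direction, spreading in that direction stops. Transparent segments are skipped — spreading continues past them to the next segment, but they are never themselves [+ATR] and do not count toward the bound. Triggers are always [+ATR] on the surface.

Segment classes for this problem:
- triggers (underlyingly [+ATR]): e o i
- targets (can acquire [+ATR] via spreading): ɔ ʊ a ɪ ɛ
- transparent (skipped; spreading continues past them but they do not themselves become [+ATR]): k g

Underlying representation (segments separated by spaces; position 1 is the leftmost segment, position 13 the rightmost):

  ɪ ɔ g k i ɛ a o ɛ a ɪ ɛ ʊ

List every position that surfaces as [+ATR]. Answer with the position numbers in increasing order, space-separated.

From /i/ at 5 rightward: 6 /ɛ/ → [+ATR]; 7 /a/ → [+ATR]; bound reached.
From /i/ at 5 leftward: 4 /k/ transparent; 3 /g/ transparent; 2 /ɔ/ → [+ATR]; 1 /ɪ/ → [+ATR]; bound reached.
From /o/ at 8 rightward: 9 /ɛ/ → [+ATR]; 10 /a/ → [+ATR]; bound reached.
From /o/ at 8 leftward: 7 /a/ → [+ATR]; 6 /ɛ/ → [+ATR]; bound reached.
Targets with no active source: positions 11 12 13 stay [-ATR].

1 2 5 6 7 8 9 10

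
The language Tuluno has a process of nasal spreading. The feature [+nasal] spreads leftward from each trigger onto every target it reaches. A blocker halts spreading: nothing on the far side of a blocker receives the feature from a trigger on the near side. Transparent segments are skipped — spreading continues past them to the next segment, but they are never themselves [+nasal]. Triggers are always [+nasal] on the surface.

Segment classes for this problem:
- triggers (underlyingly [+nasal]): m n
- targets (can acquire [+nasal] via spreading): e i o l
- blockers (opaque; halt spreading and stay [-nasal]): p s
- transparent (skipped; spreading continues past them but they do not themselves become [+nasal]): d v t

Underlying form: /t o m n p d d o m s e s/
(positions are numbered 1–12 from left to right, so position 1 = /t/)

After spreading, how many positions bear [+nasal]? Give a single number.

5

From /m/ at 3 leftward: 2 /o/ → [+nasal]; 1 /t/ transparent; word edge.
From /n/ at 4 leftward: 3 /m/ is itself a trigger — this domain ends here.
From /m/ at 9 leftward: 8 /o/ → [+nasal]; 7 /d/ transparent; 6 /d/ transparent; 5 /p/ blocks.
Target with no active source: position 11 stays [-nasal].
[+nasal] positions on the surface: 2 3 4 8 9.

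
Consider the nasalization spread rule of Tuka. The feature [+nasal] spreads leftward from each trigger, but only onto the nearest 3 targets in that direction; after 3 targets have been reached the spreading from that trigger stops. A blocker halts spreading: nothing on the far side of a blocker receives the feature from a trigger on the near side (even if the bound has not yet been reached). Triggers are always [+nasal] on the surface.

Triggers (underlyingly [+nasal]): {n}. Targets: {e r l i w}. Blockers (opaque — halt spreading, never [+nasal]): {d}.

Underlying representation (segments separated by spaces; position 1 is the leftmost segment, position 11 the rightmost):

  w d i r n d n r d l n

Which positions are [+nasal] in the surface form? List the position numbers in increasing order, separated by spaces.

3 4 5 7 10 11

From /n/ at 5 leftward: 4 /r/ → [+nasal]; 3 /i/ → [+nasal]; 2 /d/ blocks.
From /n/ at 7 leftward: 6 /d/ blocks.
From /n/ at 11 leftward: 10 /l/ → [+nasal]; 9 /d/ blocks.
Targets with no active source: positions 1 8 stay [-nasal].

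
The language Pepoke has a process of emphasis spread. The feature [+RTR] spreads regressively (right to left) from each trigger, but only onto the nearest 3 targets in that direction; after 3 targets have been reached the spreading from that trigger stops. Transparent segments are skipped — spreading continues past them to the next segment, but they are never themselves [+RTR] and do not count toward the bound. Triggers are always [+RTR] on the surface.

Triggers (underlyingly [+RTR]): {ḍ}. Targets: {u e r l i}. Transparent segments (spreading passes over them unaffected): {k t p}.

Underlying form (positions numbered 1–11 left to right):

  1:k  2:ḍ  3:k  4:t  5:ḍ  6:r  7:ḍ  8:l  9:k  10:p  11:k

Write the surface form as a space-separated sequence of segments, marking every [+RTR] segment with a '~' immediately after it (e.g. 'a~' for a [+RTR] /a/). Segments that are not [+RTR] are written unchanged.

From /ḍ/ at 2 leftward: 1 /k/ transparent; word edge.
From /ḍ/ at 5 leftward: 4 /t/ transparent; 3 /k/ transparent; 2 /ḍ/ is itself a trigger — this domain ends here.
From /ḍ/ at 7 leftward: 6 /r/ → [+RTR]; 5 /ḍ/ is itself a trigger — this domain ends here.
Target with no active source: position 8 stays [-emphatic].
[+RTR] positions on the surface: 2 5 6 7.

k ḍ~ k t ḍ~ r~ ḍ~ l k p k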